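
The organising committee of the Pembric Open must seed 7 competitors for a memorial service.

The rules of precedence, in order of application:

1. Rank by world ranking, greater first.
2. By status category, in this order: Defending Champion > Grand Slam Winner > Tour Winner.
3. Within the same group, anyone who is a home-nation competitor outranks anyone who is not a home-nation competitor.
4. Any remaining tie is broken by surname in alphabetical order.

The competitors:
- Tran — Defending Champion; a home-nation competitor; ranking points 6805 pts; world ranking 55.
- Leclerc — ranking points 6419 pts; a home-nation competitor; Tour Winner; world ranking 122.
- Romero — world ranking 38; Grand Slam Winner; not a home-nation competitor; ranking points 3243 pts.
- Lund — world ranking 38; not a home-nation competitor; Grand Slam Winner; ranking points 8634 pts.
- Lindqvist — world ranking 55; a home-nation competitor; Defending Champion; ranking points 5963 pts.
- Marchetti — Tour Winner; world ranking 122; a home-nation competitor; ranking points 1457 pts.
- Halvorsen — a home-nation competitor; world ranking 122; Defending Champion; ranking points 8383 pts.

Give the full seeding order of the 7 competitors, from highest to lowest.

By world ranking (higher first): Halvorsen, Leclerc and Marchetti (each 122); then Lindqvist and Tran (both 55); then Lund and Romero (both 38).
Among Halvorsen, Leclerc and Marchetti, by status category: Halvorsen (Defending Champion) before Leclerc and Marchetti (Tour Winner).
Leclerc and Marchetti are each a home-nation competitor, so the next rule applies.
Among Leclerc and Marchetti, alphabetically by surname: Leclerc before Marchetti.
Lindqvist and Tran are each Defending Champion, so the next rule applies.
Lindqvist and Tran are each a home-nation competitor, so the next rule applies.
Among Lindqvist and Tran, alphabetically by surname: Lindqvist before Tran.
Lund and Romero are each Grand Slam Winner, so the next rule applies.
Lund and Romero are each not a home-nation competitor, so the next rule applies.
Among Lund and Romero, alphabetically by surname: Lund before Romero.
Full order: Halvorsen, Leclerc, Marchetti, Lindqvist, Tran, Lund, Romero.

Halvorsen, Leclerc, Marchetti, Lindqvist, Tran, Lund, Romero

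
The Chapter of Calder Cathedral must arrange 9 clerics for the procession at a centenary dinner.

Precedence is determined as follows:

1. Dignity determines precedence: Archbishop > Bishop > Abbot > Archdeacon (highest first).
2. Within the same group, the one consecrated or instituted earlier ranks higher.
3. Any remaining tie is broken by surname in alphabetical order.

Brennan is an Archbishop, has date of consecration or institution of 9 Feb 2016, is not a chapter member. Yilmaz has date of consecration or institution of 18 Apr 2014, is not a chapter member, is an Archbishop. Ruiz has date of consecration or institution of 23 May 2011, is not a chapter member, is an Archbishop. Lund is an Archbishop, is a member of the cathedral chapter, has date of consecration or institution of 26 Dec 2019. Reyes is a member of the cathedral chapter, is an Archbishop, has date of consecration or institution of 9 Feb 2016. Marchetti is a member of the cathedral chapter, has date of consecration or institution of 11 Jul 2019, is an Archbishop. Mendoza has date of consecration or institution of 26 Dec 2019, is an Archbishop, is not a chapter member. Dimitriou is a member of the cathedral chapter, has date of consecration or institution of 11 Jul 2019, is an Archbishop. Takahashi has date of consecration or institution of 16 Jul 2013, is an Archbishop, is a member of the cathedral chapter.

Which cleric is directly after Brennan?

Reyes

By dignity: Ruiz, Takahashi, Yilmaz, Brennan, Reyes, Dimitriou, Marchetti, Lund and Mendoza (Archbishop).
Among Ruiz, Takahashi, Yilmaz, Brennan, Reyes, Dimitriou, Marchetti, Lund and Mendoza, by date of consecration or institution (earlier first): Ruiz (23 May 2011) before Takahashi (16 Jul 2013) before Yilmaz (18 Apr 2014) before Brennan and Reyes (9 Feb 2016) before Dimitriou and Marchetti (11 Jul 2019) before Lund and Mendoza (26 Dec 2019).
Among Brennan and Reyes, alphabetically by surname: Brennan before Reyes.
Among Dimitriou and Marchetti, alphabetically by surname: Dimitriou before Marchetti.
Among Lund and Mendoza, alphabetically by surname: Lund before Mendoza.
Order: Ruiz, Takahashi, Yilmaz, Brennan, Reyes, Dimitriou, Marchetti, Lund, Mendoza.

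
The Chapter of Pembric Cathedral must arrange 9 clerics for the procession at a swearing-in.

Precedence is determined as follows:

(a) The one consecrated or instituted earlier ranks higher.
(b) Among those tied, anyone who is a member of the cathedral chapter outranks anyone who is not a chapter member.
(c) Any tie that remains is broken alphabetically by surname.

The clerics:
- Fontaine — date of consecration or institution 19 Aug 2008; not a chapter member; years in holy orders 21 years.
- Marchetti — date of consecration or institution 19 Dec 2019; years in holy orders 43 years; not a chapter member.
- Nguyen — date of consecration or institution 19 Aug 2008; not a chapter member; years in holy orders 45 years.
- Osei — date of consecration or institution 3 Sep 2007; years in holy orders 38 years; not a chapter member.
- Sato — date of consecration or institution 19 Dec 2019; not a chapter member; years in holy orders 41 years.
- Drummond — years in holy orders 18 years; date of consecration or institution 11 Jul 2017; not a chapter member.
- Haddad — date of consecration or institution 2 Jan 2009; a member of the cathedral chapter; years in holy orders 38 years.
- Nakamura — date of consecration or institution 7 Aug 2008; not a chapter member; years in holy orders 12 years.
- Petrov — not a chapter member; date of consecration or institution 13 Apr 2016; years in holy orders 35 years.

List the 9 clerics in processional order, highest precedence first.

By date of consecration or institution (earlier first): Osei (3 Sep 2007); then Nakamura (7 Aug 2008); then Fontaine and Nguyen (both 19 Aug 2008); then Haddad (2 Jan 2009); then Petrov (13 Apr 2016); then Drummond (11 Jul 2017); then Marchetti and Sato (both 19 Dec 2019).
Fontaine and Nguyen are each not a chapter member, so the next rule applies.
Among Fontaine and Nguyen, alphabetically by surname: Fontaine before Nguyen.
Marchetti and Sato are each not a chapter member, so the next rule applies.
Among Marchetti and Sato, alphabetically by surname: Marchetti before Sato.
Full order: Osei, Nakamura, Fontaine, Nguyen, Haddad, Petrov, Drummond, Marchetti, Sato.

Osei, Nakamura, Fontaine, Nguyen, Haddad, Petrov, Drummond, Marchetti, Sato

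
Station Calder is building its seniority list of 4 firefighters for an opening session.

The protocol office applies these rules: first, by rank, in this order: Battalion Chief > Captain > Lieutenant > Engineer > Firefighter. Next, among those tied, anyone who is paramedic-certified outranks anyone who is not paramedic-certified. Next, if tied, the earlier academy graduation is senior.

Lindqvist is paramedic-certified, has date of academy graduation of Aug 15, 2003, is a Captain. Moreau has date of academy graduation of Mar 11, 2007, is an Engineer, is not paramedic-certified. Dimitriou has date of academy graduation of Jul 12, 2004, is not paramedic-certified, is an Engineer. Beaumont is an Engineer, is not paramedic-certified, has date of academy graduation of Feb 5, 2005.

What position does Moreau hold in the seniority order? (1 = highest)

By rank: Lindqvist (Captain); then Dimitriou, Beaumont and Moreau (Engineer).
Dimitriou, Beaumont and Moreau are each not paramedic-certified, so the next rule applies.
Among Dimitriou, Beaumont and Moreau, by date of academy graduation (earlier first): Dimitriou (Jul 12, 2004) before Beaumont (Feb 5, 2005) before Moreau (Mar 11, 2007).
Order: Lindqvist, Dimitriou, Beaumont, Moreau. So position 4.

4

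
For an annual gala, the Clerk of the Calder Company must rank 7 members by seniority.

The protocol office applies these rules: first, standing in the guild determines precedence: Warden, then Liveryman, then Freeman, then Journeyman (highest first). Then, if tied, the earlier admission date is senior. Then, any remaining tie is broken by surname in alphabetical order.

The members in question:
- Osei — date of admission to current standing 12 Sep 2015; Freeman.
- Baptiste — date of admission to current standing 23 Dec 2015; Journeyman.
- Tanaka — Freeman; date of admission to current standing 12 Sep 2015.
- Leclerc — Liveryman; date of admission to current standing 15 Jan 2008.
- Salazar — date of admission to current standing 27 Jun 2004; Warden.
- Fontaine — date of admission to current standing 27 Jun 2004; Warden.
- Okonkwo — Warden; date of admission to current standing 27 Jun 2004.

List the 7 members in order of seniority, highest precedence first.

Fontaine, Okonkwo, Salazar, Leclerc, Osei, Tanaka, Baptiste

By standing in the guild: Fontaine, Okonkwo and Salazar (Warden); then Leclerc (Liveryman); then Osei and Tanaka (Freeman); then Baptiste (Journeyman).
Fontaine, Okonkwo and Salazar all have date of admission to current standing 27 Jun 2004, so the next rule applies.
Among Fontaine, Okonkwo and Salazar, alphabetically by surname: Fontaine before Okonkwo before Salazar.
Osei and Tanaka both have date of admission to current standing 12 Sep 2015, so the next rule applies.
Among Osei and Tanaka, alphabetically by surname: Osei before Tanaka.
Full order: Fontaine, Okonkwo, Salazar, Leclerc, Osei, Tanaka, Baptiste.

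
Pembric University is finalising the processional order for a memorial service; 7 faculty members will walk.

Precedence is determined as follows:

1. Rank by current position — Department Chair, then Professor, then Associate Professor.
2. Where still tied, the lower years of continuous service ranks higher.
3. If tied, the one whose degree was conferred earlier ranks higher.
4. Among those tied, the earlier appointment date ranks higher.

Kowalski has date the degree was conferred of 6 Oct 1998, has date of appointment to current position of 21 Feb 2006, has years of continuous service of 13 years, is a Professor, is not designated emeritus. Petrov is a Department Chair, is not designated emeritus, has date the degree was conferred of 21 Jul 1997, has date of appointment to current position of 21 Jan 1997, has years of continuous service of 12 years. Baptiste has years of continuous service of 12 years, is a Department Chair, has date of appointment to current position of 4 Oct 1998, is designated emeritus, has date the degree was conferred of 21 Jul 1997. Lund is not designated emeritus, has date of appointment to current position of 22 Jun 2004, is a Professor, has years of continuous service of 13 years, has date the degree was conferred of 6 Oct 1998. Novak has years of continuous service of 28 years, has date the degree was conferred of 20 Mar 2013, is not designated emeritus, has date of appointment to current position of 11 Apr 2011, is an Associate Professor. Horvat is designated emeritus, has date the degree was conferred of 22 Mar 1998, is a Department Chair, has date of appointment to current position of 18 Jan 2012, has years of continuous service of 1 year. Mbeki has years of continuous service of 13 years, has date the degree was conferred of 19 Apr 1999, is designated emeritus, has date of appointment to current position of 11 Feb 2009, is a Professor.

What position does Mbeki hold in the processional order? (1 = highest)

6

By current position: Horvat, Petrov and Baptiste (Department Chair); then Lund, Kowalski and Mbeki (Professor); then Novak (Associate Professor).
Among Horvat, Petrov and Baptiste, by years of continuous service (lower first): Horvat (1 year) before Petrov and Baptiste (12 years).
Petrov and Baptiste both have date the degree was conferred 21 Jul 1997, so the next rule applies.
Among Petrov and Baptiste, by date of appointment to current position (earlier first): Petrov (21 Jan 1997) before Baptiste (4 Oct 1998).
Lund, Kowalski and Mbeki all have years of continuous service 13 years, so the next rule applies.
Among Lund, Kowalski and Mbeki, by date the degree was conferred (earlier first): Lund and Kowalski (6 Oct 1998) before Mbeki (19 Apr 1999).
Among Lund and Kowalski, by date of appointment to current position (earlier first): Lund (22 Jun 2004) before Kowalski (21 Feb 2006).
Order: Horvat, Petrov, Baptiste, Lund, Kowalski, Mbeki, Novak. So position 6.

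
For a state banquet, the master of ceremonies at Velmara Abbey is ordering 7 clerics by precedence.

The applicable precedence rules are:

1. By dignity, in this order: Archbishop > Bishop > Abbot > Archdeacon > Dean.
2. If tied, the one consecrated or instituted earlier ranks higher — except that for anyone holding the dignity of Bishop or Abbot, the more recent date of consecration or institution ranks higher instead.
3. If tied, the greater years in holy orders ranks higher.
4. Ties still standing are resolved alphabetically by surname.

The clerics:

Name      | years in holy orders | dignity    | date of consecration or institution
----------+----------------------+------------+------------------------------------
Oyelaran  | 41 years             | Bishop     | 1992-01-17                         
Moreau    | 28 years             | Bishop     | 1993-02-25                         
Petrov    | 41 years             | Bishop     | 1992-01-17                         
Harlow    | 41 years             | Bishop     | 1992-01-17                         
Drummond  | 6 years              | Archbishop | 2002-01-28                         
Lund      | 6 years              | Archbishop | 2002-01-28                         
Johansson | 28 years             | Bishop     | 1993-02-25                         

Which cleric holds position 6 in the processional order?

By dignity: Drummond and Lund (Archbishop); then Johansson, Moreau, Harlow, Oyelaran and Petrov (Bishop).
Drummond and Lund both have date of consecration or institution 2002-01-28, so the next rule applies.
Drummond and Lund both have years in holy orders 6 years, so the next rule applies.
Among Drummond and Lund, alphabetically by surname: Drummond before Lund.
Among Johansson, Moreau, Harlow, Oyelaran and Petrov, by date of consecration or institution (later first) (reversed rule for this group): Johansson and Moreau (1993-02-25) before Harlow, Oyelaran and Petrov (1992-01-17).
Johansson and Moreau both have years in holy orders 28 years, so the next rule applies.
Among Johansson and Moreau, alphabetically by surname: Johansson before Moreau.
Harlow, Oyelaran and Petrov all have years in holy orders 41 years, so the next rule applies.
Among Harlow, Oyelaran and Petrov, alphabetically by surname: Harlow before Oyelaran before Petrov.
Order: Drummond, Lund, Johansson, Moreau, Harlow, Oyelaran, Petrov.

Oyelaran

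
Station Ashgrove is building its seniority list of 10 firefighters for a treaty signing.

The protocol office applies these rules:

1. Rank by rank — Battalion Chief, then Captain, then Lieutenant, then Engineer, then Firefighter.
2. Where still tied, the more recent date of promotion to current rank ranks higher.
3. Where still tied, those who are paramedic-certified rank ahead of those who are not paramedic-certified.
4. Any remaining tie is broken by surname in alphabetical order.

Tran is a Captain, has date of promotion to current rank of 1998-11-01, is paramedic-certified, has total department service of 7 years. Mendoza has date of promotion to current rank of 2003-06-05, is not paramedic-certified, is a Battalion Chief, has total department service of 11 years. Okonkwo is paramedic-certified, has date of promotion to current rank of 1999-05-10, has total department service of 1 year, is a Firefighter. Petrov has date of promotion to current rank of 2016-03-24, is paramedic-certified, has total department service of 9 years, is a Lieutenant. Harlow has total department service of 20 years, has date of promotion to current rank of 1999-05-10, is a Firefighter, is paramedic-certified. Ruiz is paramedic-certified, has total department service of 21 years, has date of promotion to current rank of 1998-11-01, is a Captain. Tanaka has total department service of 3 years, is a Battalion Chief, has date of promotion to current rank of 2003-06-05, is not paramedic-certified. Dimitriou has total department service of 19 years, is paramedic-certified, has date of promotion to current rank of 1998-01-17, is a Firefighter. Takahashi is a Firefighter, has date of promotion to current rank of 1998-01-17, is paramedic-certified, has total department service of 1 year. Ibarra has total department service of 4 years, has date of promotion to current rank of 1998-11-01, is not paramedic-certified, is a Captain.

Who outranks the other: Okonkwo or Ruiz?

By rank: Mendoza and Tanaka (Battalion Chief); then Ruiz, Tran and Ibarra (Captain); then Petrov (Lieutenant); then Harlow, Okonkwo, Dimitriou and Takahashi (Firefighter).
Mendoza and Tanaka both have date of promotion to current rank 2003-06-05, so the next rule applies.
Mendoza and Tanaka are each not paramedic-certified, so the next rule applies.
Among Mendoza and Tanaka, alphabetically by surname: Mendoza before Tanaka.
Ruiz, Tran and Ibarra all have date of promotion to current rank 1998-11-01, so the next rule applies.
Among Ruiz, Tran and Ibarra, paramedic-certified before not paramedic-certified: Ruiz and Tran (paramedic-certified) before Ibarra (not paramedic-certified).
Among Ruiz and Tran, alphabetically by surname: Ruiz before Tran.
Among Harlow, Okonkwo, Dimitriou and Takahashi, by date of promotion to current rank (later first): Harlow and Okonkwo (1999-05-10) before Dimitriou and Takahashi (1998-01-17).
Harlow and Okonkwo are each paramedic-certified, so the next rule applies.
Among Harlow and Okonkwo, alphabetically by surname: Harlow before Okonkwo.
Dimitriou and Takahashi are each paramedic-certified, so the next rule applies.
Among Dimitriou and Takahashi, alphabetically by surname: Dimitriou before Takahashi.
So Ruiz takes precedence.

Ruiz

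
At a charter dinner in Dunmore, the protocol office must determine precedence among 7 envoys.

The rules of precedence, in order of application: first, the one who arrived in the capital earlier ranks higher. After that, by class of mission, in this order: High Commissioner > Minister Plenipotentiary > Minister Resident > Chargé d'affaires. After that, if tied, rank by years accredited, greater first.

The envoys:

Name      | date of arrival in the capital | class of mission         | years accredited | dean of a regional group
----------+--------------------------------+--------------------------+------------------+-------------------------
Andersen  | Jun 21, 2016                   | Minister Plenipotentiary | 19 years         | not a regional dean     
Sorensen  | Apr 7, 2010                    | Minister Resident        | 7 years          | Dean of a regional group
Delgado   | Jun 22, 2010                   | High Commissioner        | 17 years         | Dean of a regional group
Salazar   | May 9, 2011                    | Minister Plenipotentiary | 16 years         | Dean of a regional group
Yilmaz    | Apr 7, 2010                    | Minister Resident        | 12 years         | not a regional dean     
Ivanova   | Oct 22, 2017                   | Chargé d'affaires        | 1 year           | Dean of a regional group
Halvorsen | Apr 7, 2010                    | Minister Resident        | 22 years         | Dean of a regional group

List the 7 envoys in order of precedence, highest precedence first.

By date of arrival in the capital (earlier first): Halvorsen, Yilmaz and Sorensen (each Apr 7, 2010); then Delgado (Jun 22, 2010); then Salazar (May 9, 2011); then Andersen (Jun 21, 2016); then Ivanova (Oct 22, 2017).
Halvorsen, Yilmaz and Sorensen are each Minister Resident, so the next rule applies.
Among Halvorsen, Yilmaz and Sorensen, by years accredited (higher first): Halvorsen (22 years) before Yilmaz (12 years) before Sorensen (7 years).
Full order: Halvorsen, Yilmaz, Sorensen, Delgado, Salazar, Andersen, Ivanova.

Halvorsen, Yilmaz, Sorensen, Delgado, Salazar, Andersen, Ivanova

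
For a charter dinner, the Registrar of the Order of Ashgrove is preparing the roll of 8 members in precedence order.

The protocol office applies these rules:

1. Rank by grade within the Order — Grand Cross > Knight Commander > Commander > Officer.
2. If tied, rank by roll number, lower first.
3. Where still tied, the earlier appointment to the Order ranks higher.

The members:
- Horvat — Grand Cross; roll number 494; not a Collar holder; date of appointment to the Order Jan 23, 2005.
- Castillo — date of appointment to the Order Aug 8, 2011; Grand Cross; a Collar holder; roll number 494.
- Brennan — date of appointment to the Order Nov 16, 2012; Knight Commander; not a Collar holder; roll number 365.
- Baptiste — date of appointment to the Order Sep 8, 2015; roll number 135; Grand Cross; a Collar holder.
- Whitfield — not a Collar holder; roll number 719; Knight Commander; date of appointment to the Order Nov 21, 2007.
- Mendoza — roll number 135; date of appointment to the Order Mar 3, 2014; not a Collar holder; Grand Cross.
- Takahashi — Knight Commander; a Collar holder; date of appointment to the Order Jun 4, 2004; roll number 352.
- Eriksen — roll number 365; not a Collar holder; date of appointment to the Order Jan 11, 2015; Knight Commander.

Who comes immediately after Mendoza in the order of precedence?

Baptiste

By grade within the Order: Mendoza, Baptiste, Horvat and Castillo (Grand Cross); then Takahashi, Brennan, Eriksen and Whitfield (Knight Commander).
Among Mendoza, Baptiste, Horvat and Castillo, by roll number (lower first): Mendoza and Baptiste (135) before Horvat and Castillo (494).
Among Mendoza and Baptiste, by date of appointment to the Order (earlier first): Mendoza (Mar 3, 2014) before Baptiste (Sep 8, 2015).
Among Horvat and Castillo, by date of appointment to the Order (earlier first): Horvat (Jan 23, 2005) before Castillo (Aug 8, 2011).
Among Takahashi, Brennan, Eriksen and Whitfield, by roll number (lower first): Takahashi (352) before Brennan and Eriksen (365) before Whitfield (719).
Among Brennan and Eriksen, by date of appointment to the Order (earlier first): Brennan (Nov 16, 2012) before Eriksen (Jan 11, 2015).
Order: Mendoza, Baptiste, Horvat, Castillo, Takahashi, Brennan, Eriksen, Whitfield.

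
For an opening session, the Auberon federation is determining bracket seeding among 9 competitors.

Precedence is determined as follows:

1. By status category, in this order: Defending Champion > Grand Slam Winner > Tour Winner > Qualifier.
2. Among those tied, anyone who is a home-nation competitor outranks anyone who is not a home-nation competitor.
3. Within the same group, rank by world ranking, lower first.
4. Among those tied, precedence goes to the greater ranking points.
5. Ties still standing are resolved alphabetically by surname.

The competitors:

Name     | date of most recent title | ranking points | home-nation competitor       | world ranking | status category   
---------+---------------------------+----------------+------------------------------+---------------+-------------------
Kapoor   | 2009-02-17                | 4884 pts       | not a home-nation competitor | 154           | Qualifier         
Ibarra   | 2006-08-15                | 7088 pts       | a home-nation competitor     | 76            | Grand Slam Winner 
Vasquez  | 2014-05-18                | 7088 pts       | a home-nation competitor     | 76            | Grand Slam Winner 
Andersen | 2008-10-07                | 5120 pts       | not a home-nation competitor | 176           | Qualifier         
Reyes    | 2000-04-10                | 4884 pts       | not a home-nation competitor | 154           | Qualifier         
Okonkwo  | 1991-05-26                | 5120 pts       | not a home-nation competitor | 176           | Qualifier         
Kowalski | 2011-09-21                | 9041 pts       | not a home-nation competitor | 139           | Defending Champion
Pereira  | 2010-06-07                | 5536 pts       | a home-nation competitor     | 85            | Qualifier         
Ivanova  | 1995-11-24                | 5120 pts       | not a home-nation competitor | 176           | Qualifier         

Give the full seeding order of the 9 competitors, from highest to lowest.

By status category: Kowalski (Defending Champion); then Ibarra and Vasquez (Grand Slam Winner); then Pereira, Kapoor, Reyes, Andersen, Ivanova and Okonkwo (Qualifier).
Ibarra and Vasquez are each a home-nation competitor, so the next rule applies.
Ibarra and Vasquez both have world ranking 76, so the next rule applies.
Ibarra and Vasquez both have ranking points 7088 pts, so the next rule applies.
Among Ibarra and Vasquez, alphabetically by surname: Ibarra before Vasquez.
Among Pereira, Kapoor, Reyes, Andersen, Ivanova and Okonkwo, a home-nation competitor before not a home-nation competitor: Pereira (a home-nation competitor) before Kapoor, Reyes, Andersen, Ivanova and Okonkwo (not a home-nation competitor).
Among Kapoor, Reyes, Andersen, Ivanova and Okonkwo, by world ranking (lower first): Kapoor and Reyes (154) before Andersen, Ivanova and Okonkwo (176).
Kapoor and Reyes both have ranking points 4884 pts, so the next rule applies.
Among Kapoor and Reyes, alphabetically by surname: Kapoor before Reyes.
Andersen, Ivanova and Okonkwo all have ranking points 5120 pts, so the next rule applies.
Among Andersen, Ivanova and Okonkwo, alphabetically by surname: Andersen before Ivanova before Okonkwo.
Full order: Kowalski, Ibarra, Vasquez, Pereira, Kapoor, Reyes, Andersen, Ivanova, Okonkwo.

Kowalski, Ibarra, Vasquez, Pereira, Kapoor, Reyes, Andersen, Ivanova, Okonkwo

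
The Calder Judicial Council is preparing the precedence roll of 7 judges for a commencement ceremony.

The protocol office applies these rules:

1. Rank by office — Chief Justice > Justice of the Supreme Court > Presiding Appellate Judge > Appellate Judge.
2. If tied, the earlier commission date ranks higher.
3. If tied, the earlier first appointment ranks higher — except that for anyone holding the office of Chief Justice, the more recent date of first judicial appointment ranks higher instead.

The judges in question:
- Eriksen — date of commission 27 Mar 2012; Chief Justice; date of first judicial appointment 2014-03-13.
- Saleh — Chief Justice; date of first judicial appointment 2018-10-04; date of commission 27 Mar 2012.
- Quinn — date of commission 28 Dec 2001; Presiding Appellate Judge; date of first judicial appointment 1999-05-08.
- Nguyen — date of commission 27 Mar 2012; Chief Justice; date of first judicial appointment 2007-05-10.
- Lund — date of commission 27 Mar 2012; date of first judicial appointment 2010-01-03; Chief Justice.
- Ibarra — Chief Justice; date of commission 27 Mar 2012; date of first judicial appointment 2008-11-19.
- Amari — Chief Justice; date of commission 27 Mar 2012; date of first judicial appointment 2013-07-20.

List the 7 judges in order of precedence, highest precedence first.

Saleh, Eriksen, Amari, Lund, Ibarra, Nguyen, Quinn

By office: Saleh, Eriksen, Amari, Lund, Ibarra and Nguyen (Chief Justice); then Quinn (Presiding Appellate Judge).
Saleh, Eriksen, Amari, Lund, Ibarra and Nguyen all have date of commission 27 Mar 2012, so the next rule applies.
Among Saleh, Eriksen, Amari, Lund, Ibarra and Nguyen, by date of first judicial appointment (later first) (reversed rule for this group): Saleh (2018-10-04) before Eriksen (2014-03-13) before Amari (2013-07-20) before Lund (2010-01-03) before Ibarra (2008-11-19) before Nguyen (2007-05-10).
Full order: Saleh, Eriksen, Amari, Lund, Ibarra, Nguyen, Quinn.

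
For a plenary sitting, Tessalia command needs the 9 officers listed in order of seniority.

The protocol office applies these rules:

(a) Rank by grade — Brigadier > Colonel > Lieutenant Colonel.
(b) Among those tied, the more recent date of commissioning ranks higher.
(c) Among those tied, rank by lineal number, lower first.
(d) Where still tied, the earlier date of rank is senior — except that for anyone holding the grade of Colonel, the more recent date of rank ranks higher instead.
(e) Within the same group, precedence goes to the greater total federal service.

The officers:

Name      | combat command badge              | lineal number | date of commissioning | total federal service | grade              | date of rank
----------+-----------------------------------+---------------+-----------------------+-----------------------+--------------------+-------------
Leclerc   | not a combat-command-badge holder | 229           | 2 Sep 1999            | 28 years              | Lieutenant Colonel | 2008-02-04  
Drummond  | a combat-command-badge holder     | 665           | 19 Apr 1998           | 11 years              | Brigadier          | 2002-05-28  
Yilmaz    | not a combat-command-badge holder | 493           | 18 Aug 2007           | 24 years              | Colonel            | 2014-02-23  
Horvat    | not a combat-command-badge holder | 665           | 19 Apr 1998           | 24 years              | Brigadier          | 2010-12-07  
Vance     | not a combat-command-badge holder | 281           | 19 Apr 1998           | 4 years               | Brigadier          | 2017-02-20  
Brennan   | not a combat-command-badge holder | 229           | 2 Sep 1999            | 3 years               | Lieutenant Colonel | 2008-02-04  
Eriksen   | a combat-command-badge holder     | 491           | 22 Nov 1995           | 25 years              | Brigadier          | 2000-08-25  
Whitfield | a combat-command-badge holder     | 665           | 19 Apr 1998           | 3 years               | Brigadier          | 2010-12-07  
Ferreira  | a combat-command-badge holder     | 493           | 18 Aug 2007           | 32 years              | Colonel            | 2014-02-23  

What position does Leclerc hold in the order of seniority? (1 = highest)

By grade: Vance, Drummond, Horvat, Whitfield and Eriksen (Brigadier); then Ferreira and Yilmaz (Colonel); then Leclerc and Brennan (Lieutenant Colonel).
Among Vance, Drummond, Horvat, Whitfield and Eriksen, by date of commissioning (later first): Vance, Drummond, Horvat and Whitfield (19 Apr 1998) before Eriksen (22 Nov 1995).
Among Vance, Drummond, Horvat and Whitfield, by lineal number (lower first): Vance (281) before Drummond, Horvat and Whitfield (665).
Among Drummond, Horvat and Whitfield, by date of rank (earlier first): Drummond (2002-05-28) before Horvat and Whitfield (2010-12-07).
Among Horvat and Whitfield, by total federal service (higher first): Horvat (24 years) before Whitfield (3 years).
Ferreira and Yilmaz both have date of commissioning 18 Aug 2007, so the next rule applies.
Ferreira and Yilmaz both have lineal number 493, so the next rule applies.
Ferreira and Yilmaz both have date of rank 2014-02-23, so the next rule applies.
Among Ferreira and Yilmaz, by total federal service (higher first): Ferreira (32 years) before Yilmaz (24 years).
Leclerc and Brennan both have date of commissioning 2 Sep 1999, so the next rule applies.
Leclerc and Brennan both have lineal number 229, so the next rule applies.
Leclerc and Brennan both have date of rank 2008-02-04, so the next rule applies.
Among Leclerc and Brennan, by total federal service (higher first): Leclerc (28 years) before Brennan (3 years).
Order: Vance, Drummond, Horvat, Whitfield, Eriksen, Ferreira, Yilmaz, Leclerc, Brennan. So position 8.

8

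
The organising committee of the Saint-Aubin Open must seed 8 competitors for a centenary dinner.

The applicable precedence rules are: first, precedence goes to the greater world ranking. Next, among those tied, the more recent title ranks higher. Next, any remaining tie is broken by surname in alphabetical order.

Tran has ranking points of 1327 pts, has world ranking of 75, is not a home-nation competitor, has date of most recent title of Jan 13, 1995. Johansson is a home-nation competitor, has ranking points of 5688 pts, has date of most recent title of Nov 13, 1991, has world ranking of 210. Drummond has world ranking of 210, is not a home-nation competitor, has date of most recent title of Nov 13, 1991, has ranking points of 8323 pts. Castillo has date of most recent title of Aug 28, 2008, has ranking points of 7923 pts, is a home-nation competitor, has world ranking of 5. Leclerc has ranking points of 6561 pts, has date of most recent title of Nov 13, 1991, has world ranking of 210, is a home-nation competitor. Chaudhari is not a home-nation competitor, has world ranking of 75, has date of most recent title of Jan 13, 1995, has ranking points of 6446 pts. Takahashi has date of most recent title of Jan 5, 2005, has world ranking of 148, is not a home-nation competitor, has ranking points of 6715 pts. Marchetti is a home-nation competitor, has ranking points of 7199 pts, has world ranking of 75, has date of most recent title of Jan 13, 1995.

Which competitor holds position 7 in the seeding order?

Tran

By world ranking (higher first): Drummond, Johansson and Leclerc (each 210); then Takahashi (148); then Chaudhari, Marchetti and Tran (each 75); then Castillo (5).
Drummond, Johansson and Leclerc all have date of most recent title Nov 13, 1991, so the next rule applies.
Among Drummond, Johansson and Leclerc, alphabetically by surname: Drummond before Johansson before Leclerc.
Chaudhari, Marchetti and Tran all have date of most recent title Jan 13, 1995, so the next rule applies.
Among Chaudhari, Marchetti and Tran, alphabetically by surname: Chaudhari before Marchetti before Tran.
Order: Drummond, Johansson, Leclerc, Takahashi, Chaudhari, Marchetti, Tran, Castillo.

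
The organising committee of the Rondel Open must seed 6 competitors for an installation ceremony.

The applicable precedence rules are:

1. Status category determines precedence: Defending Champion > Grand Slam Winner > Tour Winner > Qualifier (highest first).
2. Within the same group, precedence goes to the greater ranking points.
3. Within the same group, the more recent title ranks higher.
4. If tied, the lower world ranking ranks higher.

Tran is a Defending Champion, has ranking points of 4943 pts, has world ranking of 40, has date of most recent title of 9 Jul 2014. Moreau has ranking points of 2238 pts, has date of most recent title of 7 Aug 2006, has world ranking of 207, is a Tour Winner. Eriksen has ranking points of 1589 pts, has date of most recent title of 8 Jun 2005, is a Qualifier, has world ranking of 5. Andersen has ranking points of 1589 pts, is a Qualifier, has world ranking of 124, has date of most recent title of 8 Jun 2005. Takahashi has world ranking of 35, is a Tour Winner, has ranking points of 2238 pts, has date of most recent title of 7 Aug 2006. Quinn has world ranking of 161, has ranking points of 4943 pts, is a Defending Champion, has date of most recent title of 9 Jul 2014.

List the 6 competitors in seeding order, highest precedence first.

By status category: Tran and Quinn (Defending Champion); then Takahashi and Moreau (Tour Winner); then Eriksen and Andersen (Qualifier).
Tran and Quinn both have ranking points 4943 pts, so the next rule applies.
Tran and Quinn both have date of most recent title 9 Jul 2014, so the next rule applies.
Among Tran and Quinn, by world ranking (lower first): Tran (40) before Quinn (161).
Takahashi and Moreau both have ranking points 2238 pts, so the next rule applies.
Takahashi and Moreau both have date of most recent title 7 Aug 2006, so the next rule applies.
Among Takahashi and Moreau, by world ranking (lower first): Takahashi (35) before Moreau (207).
Eriksen and Andersen both have ranking points 1589 pts, so the next rule applies.
Eriksen and Andersen both have date of most recent title 8 Jun 2005, so the next rule applies.
Among Eriksen and Andersen, by world ranking (lower first): Eriksen (5) before Andersen (124).
Full order: Tran, Quinn, Takahashi, Moreau, Eriksen, Andersen.

Tran, Quinn, Takahashi, Moreau, Eriksen, Andersen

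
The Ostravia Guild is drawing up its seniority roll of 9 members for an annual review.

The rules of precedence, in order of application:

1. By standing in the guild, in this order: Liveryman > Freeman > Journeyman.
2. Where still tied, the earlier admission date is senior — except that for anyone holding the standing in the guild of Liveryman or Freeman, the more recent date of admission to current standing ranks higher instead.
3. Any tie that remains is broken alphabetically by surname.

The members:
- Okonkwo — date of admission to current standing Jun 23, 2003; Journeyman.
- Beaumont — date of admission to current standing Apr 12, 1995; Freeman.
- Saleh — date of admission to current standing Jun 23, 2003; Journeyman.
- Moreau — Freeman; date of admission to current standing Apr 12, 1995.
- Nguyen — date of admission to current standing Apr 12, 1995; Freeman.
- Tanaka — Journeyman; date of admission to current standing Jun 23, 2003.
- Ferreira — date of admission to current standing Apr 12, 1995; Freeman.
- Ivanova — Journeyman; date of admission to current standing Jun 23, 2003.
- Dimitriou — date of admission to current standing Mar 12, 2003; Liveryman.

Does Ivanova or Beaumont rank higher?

Beaumont

By standing in the guild: Dimitriou (Liveryman); then Beaumont, Ferreira, Moreau and Nguyen (Freeman); then Ivanova, Okonkwo, Saleh and Tanaka (Journeyman).
Beaumont, Ferreira, Moreau and Nguyen all have date of admission to current standing Apr 12, 1995, so the next rule applies.
Among Beaumont, Ferreira, Moreau and Nguyen, alphabetically by surname: Beaumont before Ferreira before Moreau before Nguyen.
Ivanova, Okonkwo, Saleh and Tanaka all have date of admission to current standing Jun 23, 2003, so the next rule applies.
Among Ivanova, Okonkwo, Saleh and Tanaka, alphabetically by surname: Ivanova before Okonkwo before Saleh before Tanaka.
So Beaumont takes precedence.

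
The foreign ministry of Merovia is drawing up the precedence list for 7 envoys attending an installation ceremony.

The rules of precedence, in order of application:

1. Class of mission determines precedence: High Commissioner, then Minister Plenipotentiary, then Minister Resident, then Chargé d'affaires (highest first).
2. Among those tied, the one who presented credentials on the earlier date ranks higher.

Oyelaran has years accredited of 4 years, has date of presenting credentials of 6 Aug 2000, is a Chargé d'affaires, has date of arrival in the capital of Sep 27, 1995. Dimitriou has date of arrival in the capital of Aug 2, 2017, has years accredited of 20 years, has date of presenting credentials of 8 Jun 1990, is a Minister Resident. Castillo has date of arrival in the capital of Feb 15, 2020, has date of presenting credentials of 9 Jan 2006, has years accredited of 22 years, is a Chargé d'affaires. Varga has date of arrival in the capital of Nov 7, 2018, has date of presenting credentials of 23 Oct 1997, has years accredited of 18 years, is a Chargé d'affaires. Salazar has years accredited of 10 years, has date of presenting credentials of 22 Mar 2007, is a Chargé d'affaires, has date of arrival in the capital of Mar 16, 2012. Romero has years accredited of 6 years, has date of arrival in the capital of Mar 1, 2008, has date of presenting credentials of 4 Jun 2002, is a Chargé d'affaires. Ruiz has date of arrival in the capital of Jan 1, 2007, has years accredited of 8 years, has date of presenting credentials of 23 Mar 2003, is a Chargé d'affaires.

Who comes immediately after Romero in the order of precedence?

By class of mission: Dimitriou (Minister Resident); then Varga, Oyelaran, Romero, Ruiz, Castillo and Salazar (Chargé d'affaires).
Among Varga, Oyelaran, Romero, Ruiz, Castillo and Salazar, by date of presenting credentials (earlier first): Varga (23 Oct 1997) before Oyelaran (6 Aug 2000) before Romero (4 Jun 2002) before Ruiz (23 Mar 2003) before Castillo (9 Jan 2006) before Salazar (22 Mar 2007).
Order: Dimitriou, Varga, Oyelaran, Romero, Ruiz, Castillo, Salazar.

Ruiz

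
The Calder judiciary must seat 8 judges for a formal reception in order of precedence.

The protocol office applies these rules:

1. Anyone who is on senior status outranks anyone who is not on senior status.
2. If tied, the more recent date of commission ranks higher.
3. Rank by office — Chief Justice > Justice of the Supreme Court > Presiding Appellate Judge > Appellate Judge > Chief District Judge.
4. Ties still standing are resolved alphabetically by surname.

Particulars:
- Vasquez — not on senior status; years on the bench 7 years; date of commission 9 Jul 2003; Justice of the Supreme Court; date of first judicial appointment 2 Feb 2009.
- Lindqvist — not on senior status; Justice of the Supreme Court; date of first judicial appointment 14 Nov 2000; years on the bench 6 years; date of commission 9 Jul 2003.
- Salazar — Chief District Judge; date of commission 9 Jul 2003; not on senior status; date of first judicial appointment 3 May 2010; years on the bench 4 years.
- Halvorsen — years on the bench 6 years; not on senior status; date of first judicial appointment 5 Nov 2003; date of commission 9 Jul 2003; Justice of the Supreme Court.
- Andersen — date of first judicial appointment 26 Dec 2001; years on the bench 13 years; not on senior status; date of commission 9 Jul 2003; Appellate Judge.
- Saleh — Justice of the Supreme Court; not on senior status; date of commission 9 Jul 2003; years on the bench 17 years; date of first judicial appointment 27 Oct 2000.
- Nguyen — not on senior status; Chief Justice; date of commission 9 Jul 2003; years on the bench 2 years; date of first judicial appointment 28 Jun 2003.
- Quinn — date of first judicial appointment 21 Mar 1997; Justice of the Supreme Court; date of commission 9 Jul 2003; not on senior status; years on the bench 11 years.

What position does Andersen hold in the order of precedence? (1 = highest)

7

By the first rule: Nguyen, Halvorsen, Lindqvist, Quinn, Saleh, Vasquez, Andersen and Salazar (each not on senior status).
Nguyen, Halvorsen, Lindqvist, Quinn, Saleh, Vasquez, Andersen and Salazar all have date of commission 9 Jul 2003, so the next rule applies.
Among Nguyen, Halvorsen, Lindqvist, Quinn, Saleh, Vasquez, Andersen and Salazar, by office: Nguyen (Chief Justice) before Halvorsen, Lindqvist, Quinn, Saleh and Vasquez (Justice of the Supreme Court) before Andersen (Appellate Judge) before Salazar (Chief District Judge).
Among Halvorsen, Lindqvist, Quinn, Saleh and Vasquez, alphabetically by surname: Halvorsen before Lindqvist before Quinn before Saleh before Vasquez.
Order: Nguyen, Halvorsen, Lindqvist, Quinn, Saleh, Vasquez, Andersen, Salazar. So position 7.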